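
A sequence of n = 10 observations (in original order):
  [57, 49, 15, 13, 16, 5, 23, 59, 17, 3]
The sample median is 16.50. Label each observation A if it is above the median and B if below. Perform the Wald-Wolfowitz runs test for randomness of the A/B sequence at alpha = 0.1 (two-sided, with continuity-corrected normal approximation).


Step 1: Compute median = 16.50; label A = above, B = below.
Labels in order: AABBBBAAAB  (n_A = 5, n_B = 5)
Step 2: Count runs R = 4.
Step 3: Under H0 (random ordering), E[R] = 2*n_A*n_B/(n_A+n_B) + 1 = 2*5*5/10 + 1 = 6.0000.
        Var[R] = 2*n_A*n_B*(2*n_A*n_B - n_A - n_B) / ((n_A+n_B)^2 * (n_A+n_B-1)) = 2000/900 = 2.2222.
        SD[R] = 1.4907.
Step 4: Continuity-corrected z = (R + 0.5 - E[R]) / SD[R] = (4 + 0.5 - 6.0000) / 1.4907 = -1.0062.
Step 5: Two-sided p-value via normal approximation = 2*(1 - Phi(|z|)) = 0.314305.
Step 6: alpha = 0.1. fail to reject H0.

R = 4, z = -1.0062, p = 0.314305, fail to reject H0.


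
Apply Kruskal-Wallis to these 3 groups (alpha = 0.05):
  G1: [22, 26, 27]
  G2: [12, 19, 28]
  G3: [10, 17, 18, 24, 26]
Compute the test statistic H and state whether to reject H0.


Step 1: Combine all N = 11 observations and assign midranks.
sorted (value, group, rank): (10,G3,1), (12,G2,2), (17,G3,3), (18,G3,4), (19,G2,5), (22,G1,6), (24,G3,7), (26,G1,8.5), (26,G3,8.5), (27,G1,10), (28,G2,11)
Step 2: Sum ranks within each group.
R_1 = 24.5 (n_1 = 3)
R_2 = 18 (n_2 = 3)
R_3 = 23.5 (n_3 = 5)
Step 3: H = 12/(N(N+1)) * sum(R_i^2/n_i) - 3(N+1)
     = 12/(11*12) * (24.5^2/3 + 18^2/3 + 23.5^2/5) - 3*12
     = 0.090909 * 418.533 - 36
     = 2.048485.
Step 4: Ties present; correction factor C = 1 - 6/(11^3 - 11) = 0.995455. Corrected H = 2.048485 / 0.995455 = 2.057839.
Step 5: Under H0, H ~ chi^2(2); p-value = 0.357393.
Step 6: alpha = 0.05. fail to reject H0.

H = 2.0578, df = 2, p = 0.357393, fail to reject H0.


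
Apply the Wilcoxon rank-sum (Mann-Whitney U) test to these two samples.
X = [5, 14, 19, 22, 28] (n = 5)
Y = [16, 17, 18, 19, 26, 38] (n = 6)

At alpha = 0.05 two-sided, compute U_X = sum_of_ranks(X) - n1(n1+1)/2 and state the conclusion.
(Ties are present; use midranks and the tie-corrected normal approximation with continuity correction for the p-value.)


Step 1: Combine and sort all 11 observations; assign midranks.
sorted (value, group): (5,X), (14,X), (16,Y), (17,Y), (18,Y), (19,X), (19,Y), (22,X), (26,Y), (28,X), (38,Y)
ranks: 5->1, 14->2, 16->3, 17->4, 18->5, 19->6.5, 19->6.5, 22->8, 26->9, 28->10, 38->11
Step 2: Rank sum for X: R1 = 1 + 2 + 6.5 + 8 + 10 = 27.5.
Step 3: U_X = R1 - n1(n1+1)/2 = 27.5 - 5*6/2 = 27.5 - 15 = 12.5.
       U_Y = n1*n2 - U_X = 30 - 12.5 = 17.5.
Step 4: Ties are present, so use the tie-corrected normal approximation (with continuity correction) for the p-value.
Step 5: p-value = 0.714379; compare to alpha = 0.05. fail to reject H0.

U_X = 12.5, p = 0.714379, fail to reject H0 at alpha = 0.05.


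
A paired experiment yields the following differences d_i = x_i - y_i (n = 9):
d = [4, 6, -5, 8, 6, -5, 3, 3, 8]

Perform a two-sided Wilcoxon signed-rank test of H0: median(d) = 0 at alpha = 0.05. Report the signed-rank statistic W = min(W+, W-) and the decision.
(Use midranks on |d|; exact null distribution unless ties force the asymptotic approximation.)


Step 1: Drop any zero differences (none here) and take |d_i|.
|d| = [4, 6, 5, 8, 6, 5, 3, 3, 8]
Step 2: Midrank |d_i| (ties get averaged ranks).
ranks: |4|->3, |6|->6.5, |5|->4.5, |8|->8.5, |6|->6.5, |5|->4.5, |3|->1.5, |3|->1.5, |8|->8.5
Step 3: Attach original signs; sum ranks with positive sign and with negative sign.
W+ = 3 + 6.5 + 8.5 + 6.5 + 1.5 + 1.5 + 8.5 = 36
W- = 4.5 + 4.5 = 9
(Check: W+ + W- = 45 should equal n(n+1)/2 = 45.)
Step 4: Test statistic W = min(W+, W-) = 9.
Step 5: Ties in |d|, so use the tie-corrected normal approximation.
        E[W] = n(n+1)/4 = 9*10/4 = 22.5.
        Tie groups: |d|=3 (t=2), |d|=5 (t=2), |d|=6 (t=2), |d|=8 (t=2); sum(t^3 - t) = 24.
        Var[W] = n(n+1)(2n+1)/24 - sum(t^3-t)/48 = 1710/24 - 24/48 = 70.75.
        z = (W - E[W]) / sqrt(Var[W]) = (9 - 22.5) / 8.4113 = -1.6050.
        Two-sided p = 2*Phi(z) = 0.108497.
Step 6: alpha = 0.05. fail to reject H0.

W+ = 36, W- = 9, W = min = 9, p = 0.108497, fail to reject H0.


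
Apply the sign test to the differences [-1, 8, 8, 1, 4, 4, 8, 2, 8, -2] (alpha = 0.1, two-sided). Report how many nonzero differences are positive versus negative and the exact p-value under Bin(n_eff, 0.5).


Step 1: Discard zero differences. Original n = 10; n_eff = number of nonzero differences = 10.
Nonzero differences (with sign): -1, +8, +8, +1, +4, +4, +8, +2, +8, -2
Step 2: Count signs: positive = 8, negative = 2.
Step 3: Under H0: P(positive) = 0.5, so the number of positives S ~ Bin(10, 0.5).
Step 4: Two-sided exact p-value = sum of Bin(10,0.5) probabilities at or below the observed probability = 0.109375.
Step 5: alpha = 0.1. fail to reject H0.

n_eff = 10, pos = 8, neg = 2, p = 0.109375, fail to reject H0.


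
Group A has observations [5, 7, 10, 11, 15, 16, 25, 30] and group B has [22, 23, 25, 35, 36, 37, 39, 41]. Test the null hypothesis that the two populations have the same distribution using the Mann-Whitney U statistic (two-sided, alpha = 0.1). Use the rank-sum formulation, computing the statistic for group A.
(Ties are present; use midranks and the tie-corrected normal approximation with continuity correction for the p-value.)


Step 1: Combine and sort all 16 observations; assign midranks.
sorted (value, group): (5,X), (7,X), (10,X), (11,X), (15,X), (16,X), (22,Y), (23,Y), (25,X), (25,Y), (30,X), (35,Y), (36,Y), (37,Y), (39,Y), (41,Y)
ranks: 5->1, 7->2, 10->3, 11->4, 15->5, 16->6, 22->7, 23->8, 25->9.5, 25->9.5, 30->11, 35->12, 36->13, 37->14, 39->15, 41->16
Step 2: Rank sum for X: R1 = 1 + 2 + 3 + 4 + 5 + 6 + 9.5 + 11 = 41.5.
Step 3: U_X = R1 - n1(n1+1)/2 = 41.5 - 8*9/2 = 41.5 - 36 = 5.5.
       U_Y = n1*n2 - U_X = 64 - 5.5 = 58.5.
Step 4: Ties are present, so use the tie-corrected normal approximation (with continuity correction) for the p-value.
Step 5: p-value = 0.006284; compare to alpha = 0.1. reject H0.

U_X = 5.5, p = 0.006284, reject H0 at alpha = 0.1.


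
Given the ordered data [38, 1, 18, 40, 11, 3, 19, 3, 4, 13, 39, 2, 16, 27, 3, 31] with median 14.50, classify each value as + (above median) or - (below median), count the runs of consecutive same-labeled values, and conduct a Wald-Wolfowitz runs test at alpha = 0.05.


Step 1: Compute median = 14.50; label A = above, B = below.
Labels in order: ABAABBABBBABAABA  (n_A = 8, n_B = 8)
Step 2: Count runs R = 11.
Step 3: Under H0 (random ordering), E[R] = 2*n_A*n_B/(n_A+n_B) + 1 = 2*8*8/16 + 1 = 9.0000.
        Var[R] = 2*n_A*n_B*(2*n_A*n_B - n_A - n_B) / ((n_A+n_B)^2 * (n_A+n_B-1)) = 14336/3840 = 3.7333.
        SD[R] = 1.9322.
Step 4: Continuity-corrected z = (R - 0.5 - E[R]) / SD[R] = (11 - 0.5 - 9.0000) / 1.9322 = 0.7763.
Step 5: Two-sided p-value via normal approximation = 2*(1 - Phi(|z|)) = 0.437558.
Step 6: alpha = 0.05. fail to reject H0.

R = 11, z = 0.7763, p = 0.437558, fail to reject H0.


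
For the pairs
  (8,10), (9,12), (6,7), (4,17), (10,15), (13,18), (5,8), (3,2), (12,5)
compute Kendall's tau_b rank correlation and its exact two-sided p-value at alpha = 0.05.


Step 1: Enumerate the 36 unordered pairs (i,j) with i<j and classify each by sign(x_j-x_i) * sign(y_j-y_i).
  (1,2):dx=+1,dy=+2->C; (1,3):dx=-2,dy=-3->C; (1,4):dx=-4,dy=+7->D; (1,5):dx=+2,dy=+5->C
  (1,6):dx=+5,dy=+8->C; (1,7):dx=-3,dy=-2->C; (1,8):dx=-5,dy=-8->C; (1,9):dx=+4,dy=-5->D
  (2,3):dx=-3,dy=-5->C; (2,4):dx=-5,dy=+5->D; (2,5):dx=+1,dy=+3->C; (2,6):dx=+4,dy=+6->C
  (2,7):dx=-4,dy=-4->C; (2,8):dx=-6,dy=-10->C; (2,9):dx=+3,dy=-7->D; (3,4):dx=-2,dy=+10->D
  (3,5):dx=+4,dy=+8->C; (3,6):dx=+7,dy=+11->C; (3,7):dx=-1,dy=+1->D; (3,8):dx=-3,dy=-5->C
  (3,9):dx=+6,dy=-2->D; (4,5):dx=+6,dy=-2->D; (4,6):dx=+9,dy=+1->C; (4,7):dx=+1,dy=-9->D
  (4,8):dx=-1,dy=-15->C; (4,9):dx=+8,dy=-12->D; (5,6):dx=+3,dy=+3->C; (5,7):dx=-5,dy=-7->C
  (5,8):dx=-7,dy=-13->C; (5,9):dx=+2,dy=-10->D; (6,7):dx=-8,dy=-10->C; (6,8):dx=-10,dy=-16->C
  (6,9):dx=-1,dy=-13->C; (7,8):dx=-2,dy=-6->C; (7,9):dx=+7,dy=-3->D; (8,9):dx=+9,dy=+3->C
Step 2: C = 24, D = 12, total pairs = 36.
Step 3: tau = (C - D)/(n(n-1)/2) = (24 - 12)/36 = 0.333333.
Step 4: Exact two-sided p-value (enumerate n! = 362880 permutations of y under H0): p = 0.259518.
Step 5: alpha = 0.05. fail to reject H0.

tau_b = 0.3333 (C=24, D=12), p = 0.259518, fail to reject H0.


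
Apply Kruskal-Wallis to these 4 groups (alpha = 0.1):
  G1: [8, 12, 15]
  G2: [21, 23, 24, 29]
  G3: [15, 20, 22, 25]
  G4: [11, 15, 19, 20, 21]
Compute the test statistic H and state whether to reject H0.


Step 1: Combine all N = 16 observations and assign midranks.
sorted (value, group, rank): (8,G1,1), (11,G4,2), (12,G1,3), (15,G1,5), (15,G3,5), (15,G4,5), (19,G4,7), (20,G3,8.5), (20,G4,8.5), (21,G2,10.5), (21,G4,10.5), (22,G3,12), (23,G2,13), (24,G2,14), (25,G3,15), (29,G2,16)
Step 2: Sum ranks within each group.
R_1 = 9 (n_1 = 3)
R_2 = 53.5 (n_2 = 4)
R_3 = 40.5 (n_3 = 4)
R_4 = 33 (n_4 = 5)
Step 3: H = 12/(N(N+1)) * sum(R_i^2/n_i) - 3(N+1)
     = 12/(16*17) * (9^2/3 + 53.5^2/4 + 40.5^2/4 + 33^2/5) - 3*17
     = 0.044118 * 1370.42 - 51
     = 9.459926.
Step 4: Ties present; correction factor C = 1 - 36/(16^3 - 16) = 0.991176. Corrected H = 9.459926 / 0.991176 = 9.544139.
Step 5: Under H0, H ~ chi^2(3); p-value = 0.022866.
Step 6: alpha = 0.1. reject H0.

H = 9.5441, df = 3, p = 0.022866, reject H0.


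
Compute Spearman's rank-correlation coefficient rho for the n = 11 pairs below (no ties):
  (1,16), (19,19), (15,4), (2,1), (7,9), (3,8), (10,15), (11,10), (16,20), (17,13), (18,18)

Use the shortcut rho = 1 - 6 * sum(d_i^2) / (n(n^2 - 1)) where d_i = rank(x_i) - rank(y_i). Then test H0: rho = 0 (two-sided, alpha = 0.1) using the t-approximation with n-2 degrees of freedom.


Step 1: Rank x and y separately (midranks; no ties here).
rank(x): 1->1, 19->11, 15->7, 2->2, 7->4, 3->3, 10->5, 11->6, 16->8, 17->9, 18->10
rank(y): 16->8, 19->10, 4->2, 1->1, 9->4, 8->3, 15->7, 10->5, 20->11, 13->6, 18->9
Step 2: d_i = R_x(i) - R_y(i); compute d_i^2.
  (1-8)^2=49, (11-10)^2=1, (7-2)^2=25, (2-1)^2=1, (4-4)^2=0, (3-3)^2=0, (5-7)^2=4, (6-5)^2=1, (8-11)^2=9, (9-6)^2=9, (10-9)^2=1
sum(d^2) = 100.
Step 3: rho = 1 - 6*100 / (11*(11^2 - 1)) = 1 - 600/1320 = 0.545455.
Step 4: Under H0, t = rho * sqrt((n-2)/(1-rho^2)) = 1.9524 ~ t(9).
Step 5: Two-sided p-value from the t-distribution with 9 df = 0.082651.
Step 6: alpha = 0.1. reject H0.

rho = 0.5455, p = 0.082651, reject H0 at alpha = 0.1.


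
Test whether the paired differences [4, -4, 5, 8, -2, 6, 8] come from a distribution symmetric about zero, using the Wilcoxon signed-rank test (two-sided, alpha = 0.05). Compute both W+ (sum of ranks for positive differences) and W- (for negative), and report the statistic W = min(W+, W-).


Step 1: Drop any zero differences (none here) and take |d_i|.
|d| = [4, 4, 5, 8, 2, 6, 8]
Step 2: Midrank |d_i| (ties get averaged ranks).
ranks: |4|->2.5, |4|->2.5, |5|->4, |8|->6.5, |2|->1, |6|->5, |8|->6.5
Step 3: Attach original signs; sum ranks with positive sign and with negative sign.
W+ = 2.5 + 4 + 6.5 + 5 + 6.5 = 24.5
W- = 2.5 + 1 = 3.5
(Check: W+ + W- = 28 should equal n(n+1)/2 = 28.)
Step 4: Test statistic W = min(W+, W-) = 3.5.
Step 5: Ties in |d|, so use the tie-corrected normal approximation.
        E[W] = n(n+1)/4 = 7*8/4 = 14.
        Tie groups: |d|=4 (t=2), |d|=8 (t=2); sum(t^3 - t) = 12.
        Var[W] = n(n+1)(2n+1)/24 - sum(t^3-t)/48 = 840/24 - 12/48 = 34.75.
        z = (W - E[W]) / sqrt(Var[W]) = (3.5 - 14) / 5.8949 = -1.7812.
        Two-sided p = 2*Phi(z) = 0.074880.
Step 6: alpha = 0.05. fail to reject H0.

W+ = 24.5, W- = 3.5, W = min = 3.5, p = 0.074880, fail to reject H0.


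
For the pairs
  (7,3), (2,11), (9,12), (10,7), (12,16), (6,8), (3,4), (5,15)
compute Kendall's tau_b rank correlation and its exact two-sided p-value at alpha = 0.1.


Step 1: Enumerate the 28 unordered pairs (i,j) with i<j and classify each by sign(x_j-x_i) * sign(y_j-y_i).
  (1,2):dx=-5,dy=+8->D; (1,3):dx=+2,dy=+9->C; (1,4):dx=+3,dy=+4->C; (1,5):dx=+5,dy=+13->C
  (1,6):dx=-1,dy=+5->D; (1,7):dx=-4,dy=+1->D; (1,8):dx=-2,dy=+12->D; (2,3):dx=+7,dy=+1->C
  (2,4):dx=+8,dy=-4->D; (2,5):dx=+10,dy=+5->C; (2,6):dx=+4,dy=-3->D; (2,7):dx=+1,dy=-7->D
  (2,8):dx=+3,dy=+4->C; (3,4):dx=+1,dy=-5->D; (3,5):dx=+3,dy=+4->C; (3,6):dx=-3,dy=-4->C
  (3,7):dx=-6,dy=-8->C; (3,8):dx=-4,dy=+3->D; (4,5):dx=+2,dy=+9->C; (4,6):dx=-4,dy=+1->D
  (4,7):dx=-7,dy=-3->C; (4,8):dx=-5,dy=+8->D; (5,6):dx=-6,dy=-8->C; (5,7):dx=-9,dy=-12->C
  (5,8):dx=-7,dy=-1->C; (6,7):dx=-3,dy=-4->C; (6,8):dx=-1,dy=+7->D; (7,8):dx=+2,dy=+11->C
Step 2: C = 16, D = 12, total pairs = 28.
Step 3: tau = (C - D)/(n(n-1)/2) = (16 - 12)/28 = 0.142857.
Step 4: Exact two-sided p-value (enumerate n! = 40320 permutations of y under H0): p = 0.719544.
Step 5: alpha = 0.1. fail to reject H0.

tau_b = 0.1429 (C=16, D=12), p = 0.719544, fail to reject H0.


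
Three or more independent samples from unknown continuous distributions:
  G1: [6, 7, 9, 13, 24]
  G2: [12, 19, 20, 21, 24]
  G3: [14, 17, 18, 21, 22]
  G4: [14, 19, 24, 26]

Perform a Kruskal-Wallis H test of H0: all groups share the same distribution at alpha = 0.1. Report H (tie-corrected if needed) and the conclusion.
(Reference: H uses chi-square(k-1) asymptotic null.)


Step 1: Combine all N = 19 observations and assign midranks.
sorted (value, group, rank): (6,G1,1), (7,G1,2), (9,G1,3), (12,G2,4), (13,G1,5), (14,G3,6.5), (14,G4,6.5), (17,G3,8), (18,G3,9), (19,G2,10.5), (19,G4,10.5), (20,G2,12), (21,G2,13.5), (21,G3,13.5), (22,G3,15), (24,G1,17), (24,G2,17), (24,G4,17), (26,G4,19)
Step 2: Sum ranks within each group.
R_1 = 28 (n_1 = 5)
R_2 = 57 (n_2 = 5)
R_3 = 52 (n_3 = 5)
R_4 = 53 (n_4 = 4)
Step 3: H = 12/(N(N+1)) * sum(R_i^2/n_i) - 3(N+1)
     = 12/(19*20) * (28^2/5 + 57^2/5 + 52^2/5 + 53^2/4) - 3*20
     = 0.031579 * 2049.65 - 60
     = 4.725789.
Step 4: Ties present; correction factor C = 1 - 42/(19^3 - 19) = 0.993860. Corrected H = 4.725789 / 0.993860 = 4.754987.
Step 5: Under H0, H ~ chi^2(3); p-value = 0.190643.
Step 6: alpha = 0.1. fail to reject H0.

H = 4.7550, df = 3, p = 0.190643, fail to reject H0.


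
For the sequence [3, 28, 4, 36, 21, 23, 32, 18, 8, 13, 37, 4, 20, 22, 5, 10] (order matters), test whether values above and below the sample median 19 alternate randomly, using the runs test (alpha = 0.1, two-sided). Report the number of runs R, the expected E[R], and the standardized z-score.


Step 1: Compute median = 19; label A = above, B = below.
Labels in order: BABAAAABBBABAABB  (n_A = 8, n_B = 8)
Step 2: Count runs R = 9.
Step 3: Under H0 (random ordering), E[R] = 2*n_A*n_B/(n_A+n_B) + 1 = 2*8*8/16 + 1 = 9.0000.
        Var[R] = 2*n_A*n_B*(2*n_A*n_B - n_A - n_B) / ((n_A+n_B)^2 * (n_A+n_B-1)) = 14336/3840 = 3.7333.
        SD[R] = 1.9322.
Step 4: R = E[R], so z = 0 with no continuity correction.
Step 5: Two-sided p-value via normal approximation = 2*(1 - Phi(|z|)) = 1.000000.
Step 6: alpha = 0.1. fail to reject H0.

R = 9, z = 0.0000, p = 1.000000, fail to reject H0.


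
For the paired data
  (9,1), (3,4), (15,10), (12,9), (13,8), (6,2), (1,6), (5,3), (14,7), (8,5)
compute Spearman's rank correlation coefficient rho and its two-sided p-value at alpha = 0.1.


Step 1: Rank x and y separately (midranks; no ties here).
rank(x): 9->6, 3->2, 15->10, 12->7, 13->8, 6->4, 1->1, 5->3, 14->9, 8->5
rank(y): 1->1, 4->4, 10->10, 9->9, 8->8, 2->2, 6->6, 3->3, 7->7, 5->5
Step 2: d_i = R_x(i) - R_y(i); compute d_i^2.
  (6-1)^2=25, (2-4)^2=4, (10-10)^2=0, (7-9)^2=4, (8-8)^2=0, (4-2)^2=4, (1-6)^2=25, (3-3)^2=0, (9-7)^2=4, (5-5)^2=0
sum(d^2) = 66.
Step 3: rho = 1 - 6*66 / (10*(10^2 - 1)) = 1 - 396/990 = 0.600000.
Step 4: Under H0, t = rho * sqrt((n-2)/(1-rho^2)) = 2.1213 ~ t(8).
Step 5: Two-sided p-value from the t-distribution with 8 df = 0.066688.
Step 6: alpha = 0.1. reject H0.

rho = 0.6000, p = 0.066688, reject H0 at alpha = 0.1.


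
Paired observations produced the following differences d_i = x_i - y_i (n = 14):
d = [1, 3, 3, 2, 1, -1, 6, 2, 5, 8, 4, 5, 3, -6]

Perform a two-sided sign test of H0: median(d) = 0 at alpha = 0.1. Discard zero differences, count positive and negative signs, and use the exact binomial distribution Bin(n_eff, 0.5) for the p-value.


Step 1: Discard zero differences. Original n = 14; n_eff = number of nonzero differences = 14.
Nonzero differences (with sign): +1, +3, +3, +2, +1, -1, +6, +2, +5, +8, +4, +5, +3, -6
Step 2: Count signs: positive = 12, negative = 2.
Step 3: Under H0: P(positive) = 0.5, so the number of positives S ~ Bin(14, 0.5).
Step 4: Two-sided exact p-value = sum of Bin(14,0.5) probabilities at or below the observed probability = 0.012939.
Step 5: alpha = 0.1. reject H0.

n_eff = 14, pos = 12, neg = 2, p = 0.012939, reject H0.


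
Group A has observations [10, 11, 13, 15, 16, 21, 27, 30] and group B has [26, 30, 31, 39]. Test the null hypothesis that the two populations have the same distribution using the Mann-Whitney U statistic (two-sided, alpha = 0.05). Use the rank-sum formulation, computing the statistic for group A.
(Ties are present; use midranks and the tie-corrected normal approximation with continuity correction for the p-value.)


Step 1: Combine and sort all 12 observations; assign midranks.
sorted (value, group): (10,X), (11,X), (13,X), (15,X), (16,X), (21,X), (26,Y), (27,X), (30,X), (30,Y), (31,Y), (39,Y)
ranks: 10->1, 11->2, 13->3, 15->4, 16->5, 21->6, 26->7, 27->8, 30->9.5, 30->9.5, 31->11, 39->12
Step 2: Rank sum for X: R1 = 1 + 2 + 3 + 4 + 5 + 6 + 8 + 9.5 = 38.5.
Step 3: U_X = R1 - n1(n1+1)/2 = 38.5 - 8*9/2 = 38.5 - 36 = 2.5.
       U_Y = n1*n2 - U_X = 32 - 2.5 = 29.5.
Step 4: Ties are present, so use the tie-corrected normal approximation (with continuity correction) for the p-value.
Step 5: p-value = 0.026980; compare to alpha = 0.05. reject H0.

U_X = 2.5, p = 0.026980, reject H0 at alpha = 0.05.


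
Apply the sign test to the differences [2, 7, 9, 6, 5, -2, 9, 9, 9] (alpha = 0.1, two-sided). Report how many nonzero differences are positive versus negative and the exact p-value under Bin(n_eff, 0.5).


Step 1: Discard zero differences. Original n = 9; n_eff = number of nonzero differences = 9.
Nonzero differences (with sign): +2, +7, +9, +6, +5, -2, +9, +9, +9
Step 2: Count signs: positive = 8, negative = 1.
Step 3: Under H0: P(positive) = 0.5, so the number of positives S ~ Bin(9, 0.5).
Step 4: Two-sided exact p-value = sum of Bin(9,0.5) probabilities at or below the observed probability = 0.039062.
Step 5: alpha = 0.1. reject H0.

n_eff = 9, pos = 8, neg = 1, p = 0.039062, reject H0.


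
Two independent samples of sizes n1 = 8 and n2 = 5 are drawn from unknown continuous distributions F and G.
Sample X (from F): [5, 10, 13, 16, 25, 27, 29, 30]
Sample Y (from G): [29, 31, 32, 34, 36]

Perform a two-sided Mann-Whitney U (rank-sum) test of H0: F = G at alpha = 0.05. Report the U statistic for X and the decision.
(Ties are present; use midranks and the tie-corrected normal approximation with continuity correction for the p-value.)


Step 1: Combine and sort all 13 observations; assign midranks.
sorted (value, group): (5,X), (10,X), (13,X), (16,X), (25,X), (27,X), (29,X), (29,Y), (30,X), (31,Y), (32,Y), (34,Y), (36,Y)
ranks: 5->1, 10->2, 13->3, 16->4, 25->5, 27->6, 29->7.5, 29->7.5, 30->9, 31->10, 32->11, 34->12, 36->13
Step 2: Rank sum for X: R1 = 1 + 2 + 3 + 4 + 5 + 6 + 7.5 + 9 = 37.5.
Step 3: U_X = R1 - n1(n1+1)/2 = 37.5 - 8*9/2 = 37.5 - 36 = 1.5.
       U_Y = n1*n2 - U_X = 40 - 1.5 = 38.5.
Step 4: Ties are present, so use the tie-corrected normal approximation (with continuity correction) for the p-value.
Step 5: p-value = 0.008326; compare to alpha = 0.05. reject H0.

U_X = 1.5, p = 0.008326, reject H0 at alpha = 0.05.


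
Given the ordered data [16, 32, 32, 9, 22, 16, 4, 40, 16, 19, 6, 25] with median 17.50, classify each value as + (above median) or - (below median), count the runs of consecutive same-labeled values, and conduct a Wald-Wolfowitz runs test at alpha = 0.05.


Step 1: Compute median = 17.50; label A = above, B = below.
Labels in order: BAABABBABABA  (n_A = 6, n_B = 6)
Step 2: Count runs R = 10.
Step 3: Under H0 (random ordering), E[R] = 2*n_A*n_B/(n_A+n_B) + 1 = 2*6*6/12 + 1 = 7.0000.
        Var[R] = 2*n_A*n_B*(2*n_A*n_B - n_A - n_B) / ((n_A+n_B)^2 * (n_A+n_B-1)) = 4320/1584 = 2.7273.
        SD[R] = 1.6514.
Step 4: Continuity-corrected z = (R - 0.5 - E[R]) / SD[R] = (10 - 0.5 - 7.0000) / 1.6514 = 1.5138.
Step 5: Two-sided p-value via normal approximation = 2*(1 - Phi(|z|)) = 0.130070.
Step 6: alpha = 0.05. fail to reject H0.

R = 10, z = 1.5138, p = 0.130070, fail to reject H0.


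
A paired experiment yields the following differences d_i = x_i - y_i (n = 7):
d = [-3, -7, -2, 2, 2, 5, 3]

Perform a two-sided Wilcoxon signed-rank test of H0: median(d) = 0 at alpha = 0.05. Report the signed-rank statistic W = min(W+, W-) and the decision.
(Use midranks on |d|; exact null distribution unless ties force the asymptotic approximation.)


Step 1: Drop any zero differences (none here) and take |d_i|.
|d| = [3, 7, 2, 2, 2, 5, 3]
Step 2: Midrank |d_i| (ties get averaged ranks).
ranks: |3|->4.5, |7|->7, |2|->2, |2|->2, |2|->2, |5|->6, |3|->4.5
Step 3: Attach original signs; sum ranks with positive sign and with negative sign.
W+ = 2 + 2 + 6 + 4.5 = 14.5
W- = 4.5 + 7 + 2 = 13.5
(Check: W+ + W- = 28 should equal n(n+1)/2 = 28.)
Step 4: Test statistic W = min(W+, W-) = 13.5.
Step 5: Ties in |d|, so use the tie-corrected normal approximation.
        E[W] = n(n+1)/4 = 7*8/4 = 14.
        Tie groups: |d|=2 (t=3), |d|=3 (t=2); sum(t^3 - t) = 30.
        Var[W] = n(n+1)(2n+1)/24 - sum(t^3-t)/48 = 840/24 - 30/48 = 34.375.
        z = (W - E[W]) / sqrt(Var[W]) = (13.5 - 14) / 5.8630 = -0.0853.
        Two-sided p = 2*Phi(z) = 0.932039.
Step 6: alpha = 0.05. fail to reject H0.

W+ = 14.5, W- = 13.5, W = min = 13.5, p = 0.932039, fail to reject H0.


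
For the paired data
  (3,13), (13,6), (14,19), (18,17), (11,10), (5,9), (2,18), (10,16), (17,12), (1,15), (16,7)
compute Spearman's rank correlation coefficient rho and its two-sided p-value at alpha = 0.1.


Step 1: Rank x and y separately (midranks; no ties here).
rank(x): 3->3, 13->7, 14->8, 18->11, 11->6, 5->4, 2->2, 10->5, 17->10, 1->1, 16->9
rank(y): 13->6, 6->1, 19->11, 17->9, 10->4, 9->3, 18->10, 16->8, 12->5, 15->7, 7->2
Step 2: d_i = R_x(i) - R_y(i); compute d_i^2.
  (3-6)^2=9, (7-1)^2=36, (8-11)^2=9, (11-9)^2=4, (6-4)^2=4, (4-3)^2=1, (2-10)^2=64, (5-8)^2=9, (10-5)^2=25, (1-7)^2=36, (9-2)^2=49
sum(d^2) = 246.
Step 3: rho = 1 - 6*246 / (11*(11^2 - 1)) = 1 - 1476/1320 = -0.118182.
Step 4: Under H0, t = rho * sqrt((n-2)/(1-rho^2)) = -0.3570 ~ t(9).
Step 5: Two-sided p-value from the t-distribution with 9 df = 0.729285.
Step 6: alpha = 0.1. fail to reject H0.

rho = -0.1182, p = 0.729285, fail to reject H0 at alpha = 0.1.


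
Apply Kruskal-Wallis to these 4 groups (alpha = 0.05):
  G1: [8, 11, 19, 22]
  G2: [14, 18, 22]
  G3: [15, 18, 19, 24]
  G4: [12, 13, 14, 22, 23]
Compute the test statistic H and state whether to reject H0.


Step 1: Combine all N = 16 observations and assign midranks.
sorted (value, group, rank): (8,G1,1), (11,G1,2), (12,G4,3), (13,G4,4), (14,G2,5.5), (14,G4,5.5), (15,G3,7), (18,G2,8.5), (18,G3,8.5), (19,G1,10.5), (19,G3,10.5), (22,G1,13), (22,G2,13), (22,G4,13), (23,G4,15), (24,G3,16)
Step 2: Sum ranks within each group.
R_1 = 26.5 (n_1 = 4)
R_2 = 27 (n_2 = 3)
R_3 = 42 (n_3 = 4)
R_4 = 40.5 (n_4 = 5)
Step 3: H = 12/(N(N+1)) * sum(R_i^2/n_i) - 3(N+1)
     = 12/(16*17) * (26.5^2/4 + 27^2/3 + 42^2/4 + 40.5^2/5) - 3*17
     = 0.044118 * 1187.61 - 51
     = 1.394669.
Step 4: Ties present; correction factor C = 1 - 42/(16^3 - 16) = 0.989706. Corrected H = 1.394669 / 0.989706 = 1.409175.
Step 5: Under H0, H ~ chi^2(3); p-value = 0.703385.
Step 6: alpha = 0.05. fail to reject H0.

H = 1.4092, df = 3, p = 0.703385, fail to reject H0.


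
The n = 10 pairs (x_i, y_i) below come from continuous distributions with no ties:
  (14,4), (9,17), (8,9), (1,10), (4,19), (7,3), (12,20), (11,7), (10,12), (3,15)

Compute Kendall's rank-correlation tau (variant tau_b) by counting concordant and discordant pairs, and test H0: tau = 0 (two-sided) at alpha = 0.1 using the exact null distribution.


Step 1: Enumerate the 45 unordered pairs (i,j) with i<j and classify each by sign(x_j-x_i) * sign(y_j-y_i).
  (1,2):dx=-5,dy=+13->D; (1,3):dx=-6,dy=+5->D; (1,4):dx=-13,dy=+6->D; (1,5):dx=-10,dy=+15->D
  (1,6):dx=-7,dy=-1->C; (1,7):dx=-2,dy=+16->D; (1,8):dx=-3,dy=+3->D; (1,9):dx=-4,dy=+8->D
  (1,10):dx=-11,dy=+11->D; (2,3):dx=-1,dy=-8->C; (2,4):dx=-8,dy=-7->C; (2,5):dx=-5,dy=+2->D
  (2,6):dx=-2,dy=-14->C; (2,7):dx=+3,dy=+3->C; (2,8):dx=+2,dy=-10->D; (2,9):dx=+1,dy=-5->D
  (2,10):dx=-6,dy=-2->C; (3,4):dx=-7,dy=+1->D; (3,5):dx=-4,dy=+10->D; (3,6):dx=-1,dy=-6->C
  (3,7):dx=+4,dy=+11->C; (3,8):dx=+3,dy=-2->D; (3,9):dx=+2,dy=+3->C; (3,10):dx=-5,dy=+6->D
  (4,5):dx=+3,dy=+9->C; (4,6):dx=+6,dy=-7->D; (4,7):dx=+11,dy=+10->C; (4,8):dx=+10,dy=-3->D
  (4,9):dx=+9,dy=+2->C; (4,10):dx=+2,dy=+5->C; (5,6):dx=+3,dy=-16->D; (5,7):dx=+8,dy=+1->C
  (5,8):dx=+7,dy=-12->D; (5,9):dx=+6,dy=-7->D; (5,10):dx=-1,dy=-4->C; (6,7):dx=+5,dy=+17->C
  (6,8):dx=+4,dy=+4->C; (6,9):dx=+3,dy=+9->C; (6,10):dx=-4,dy=+12->D; (7,8):dx=-1,dy=-13->C
  (7,9):dx=-2,dy=-8->C; (7,10):dx=-9,dy=-5->C; (8,9):dx=-1,dy=+5->D; (8,10):dx=-8,dy=+8->D
  (9,10):dx=-7,dy=+3->D
Step 2: C = 21, D = 24, total pairs = 45.
Step 3: tau = (C - D)/(n(n-1)/2) = (21 - 24)/45 = -0.066667.
Step 4: Exact two-sided p-value (enumerate n! = 3628800 permutations of y under H0): p = 0.861801.
Step 5: alpha = 0.1. fail to reject H0.

tau_b = -0.0667 (C=21, D=24), p = 0.861801, fail to reject H0.


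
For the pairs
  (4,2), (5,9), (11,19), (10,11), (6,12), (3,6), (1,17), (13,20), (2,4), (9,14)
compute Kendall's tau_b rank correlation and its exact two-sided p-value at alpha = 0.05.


Step 1: Enumerate the 45 unordered pairs (i,j) with i<j and classify each by sign(x_j-x_i) * sign(y_j-y_i).
  (1,2):dx=+1,dy=+7->C; (1,3):dx=+7,dy=+17->C; (1,4):dx=+6,dy=+9->C; (1,5):dx=+2,dy=+10->C
  (1,6):dx=-1,dy=+4->D; (1,7):dx=-3,dy=+15->D; (1,8):dx=+9,dy=+18->C; (1,9):dx=-2,dy=+2->D
  (1,10):dx=+5,dy=+12->C; (2,3):dx=+6,dy=+10->C; (2,4):dx=+5,dy=+2->C; (2,5):dx=+1,dy=+3->C
  (2,6):dx=-2,dy=-3->C; (2,7):dx=-4,dy=+8->D; (2,8):dx=+8,dy=+11->C; (2,9):dx=-3,dy=-5->C
  (2,10):dx=+4,dy=+5->C; (3,4):dx=-1,dy=-8->C; (3,5):dx=-5,dy=-7->C; (3,6):dx=-8,dy=-13->C
  (3,7):dx=-10,dy=-2->C; (3,8):dx=+2,dy=+1->C; (3,9):dx=-9,dy=-15->C; (3,10):dx=-2,dy=-5->C
  (4,5):dx=-4,dy=+1->D; (4,6):dx=-7,dy=-5->C; (4,7):dx=-9,dy=+6->D; (4,8):dx=+3,dy=+9->C
  (4,9):dx=-8,dy=-7->C; (4,10):dx=-1,dy=+3->D; (5,6):dx=-3,dy=-6->C; (5,7):dx=-5,dy=+5->D
  (5,8):dx=+7,dy=+8->C; (5,9):dx=-4,dy=-8->C; (5,10):dx=+3,dy=+2->C; (6,7):dx=-2,dy=+11->D
  (6,8):dx=+10,dy=+14->C; (6,9):dx=-1,dy=-2->C; (6,10):dx=+6,dy=+8->C; (7,8):dx=+12,dy=+3->C
  (7,9):dx=+1,dy=-13->D; (7,10):dx=+8,dy=-3->D; (8,9):dx=-11,dy=-16->C; (8,10):dx=-4,dy=-6->C
  (9,10):dx=+7,dy=+10->C
Step 2: C = 34, D = 11, total pairs = 45.
Step 3: tau = (C - D)/(n(n-1)/2) = (34 - 11)/45 = 0.511111.
Step 4: Exact two-sided p-value (enumerate n! = 3628800 permutations of y under H0): p = 0.046623.
Step 5: alpha = 0.05. reject H0.

tau_b = 0.5111 (C=34, D=11), p = 0.046623, reject H0.


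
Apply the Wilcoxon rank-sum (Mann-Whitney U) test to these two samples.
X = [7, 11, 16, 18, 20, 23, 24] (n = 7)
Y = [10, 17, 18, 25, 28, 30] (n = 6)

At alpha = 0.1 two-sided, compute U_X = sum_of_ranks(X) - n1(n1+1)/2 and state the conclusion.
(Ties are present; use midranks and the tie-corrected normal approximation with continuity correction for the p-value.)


Step 1: Combine and sort all 13 observations; assign midranks.
sorted (value, group): (7,X), (10,Y), (11,X), (16,X), (17,Y), (18,X), (18,Y), (20,X), (23,X), (24,X), (25,Y), (28,Y), (30,Y)
ranks: 7->1, 10->2, 11->3, 16->4, 17->5, 18->6.5, 18->6.5, 20->8, 23->9, 24->10, 25->11, 28->12, 30->13
Step 2: Rank sum for X: R1 = 1 + 3 + 4 + 6.5 + 8 + 9 + 10 = 41.5.
Step 3: U_X = R1 - n1(n1+1)/2 = 41.5 - 7*8/2 = 41.5 - 28 = 13.5.
       U_Y = n1*n2 - U_X = 42 - 13.5 = 28.5.
Step 4: Ties are present, so use the tie-corrected normal approximation (with continuity correction) for the p-value.
Step 5: p-value = 0.316645; compare to alpha = 0.1. fail to reject H0.

U_X = 13.5, p = 0.316645, fail to reject H0 at alpha = 0.1.


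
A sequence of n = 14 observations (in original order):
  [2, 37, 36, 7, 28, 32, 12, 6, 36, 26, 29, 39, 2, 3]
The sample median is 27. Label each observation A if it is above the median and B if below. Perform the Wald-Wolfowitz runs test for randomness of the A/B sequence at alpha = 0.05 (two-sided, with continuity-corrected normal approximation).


Step 1: Compute median = 27; label A = above, B = below.
Labels in order: BAABAABBABAABB  (n_A = 7, n_B = 7)
Step 2: Count runs R = 9.
Step 3: Under H0 (random ordering), E[R] = 2*n_A*n_B/(n_A+n_B) + 1 = 2*7*7/14 + 1 = 8.0000.
        Var[R] = 2*n_A*n_B*(2*n_A*n_B - n_A - n_B) / ((n_A+n_B)^2 * (n_A+n_B-1)) = 8232/2548 = 3.2308.
        SD[R] = 1.7974.
Step 4: Continuity-corrected z = (R - 0.5 - E[R]) / SD[R] = (9 - 0.5 - 8.0000) / 1.7974 = 0.2782.
Step 5: Two-sided p-value via normal approximation = 2*(1 - Phi(|z|)) = 0.780879.
Step 6: alpha = 0.05. fail to reject H0.

R = 9, z = 0.2782, p = 0.780879, fail to reject H0.


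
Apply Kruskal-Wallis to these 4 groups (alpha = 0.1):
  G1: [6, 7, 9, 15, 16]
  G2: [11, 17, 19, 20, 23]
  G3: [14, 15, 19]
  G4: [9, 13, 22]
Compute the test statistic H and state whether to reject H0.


Step 1: Combine all N = 16 observations and assign midranks.
sorted (value, group, rank): (6,G1,1), (7,G1,2), (9,G1,3.5), (9,G4,3.5), (11,G2,5), (13,G4,6), (14,G3,7), (15,G1,8.5), (15,G3,8.5), (16,G1,10), (17,G2,11), (19,G2,12.5), (19,G3,12.5), (20,G2,14), (22,G4,15), (23,G2,16)
Step 2: Sum ranks within each group.
R_1 = 25 (n_1 = 5)
R_2 = 58.5 (n_2 = 5)
R_3 = 28 (n_3 = 3)
R_4 = 24.5 (n_4 = 3)
Step 3: H = 12/(N(N+1)) * sum(R_i^2/n_i) - 3(N+1)
     = 12/(16*17) * (25^2/5 + 58.5^2/5 + 28^2/3 + 24.5^2/3) - 3*17
     = 0.044118 * 1270.87 - 51
     = 5.067647.
Step 4: Ties present; correction factor C = 1 - 18/(16^3 - 16) = 0.995588. Corrected H = 5.067647 / 0.995588 = 5.090103.
Step 5: Under H0, H ~ chi^2(3); p-value = 0.165317.
Step 6: alpha = 0.1. fail to reject H0.

H = 5.0901, df = 3, p = 0.165317, fail to reject H0.


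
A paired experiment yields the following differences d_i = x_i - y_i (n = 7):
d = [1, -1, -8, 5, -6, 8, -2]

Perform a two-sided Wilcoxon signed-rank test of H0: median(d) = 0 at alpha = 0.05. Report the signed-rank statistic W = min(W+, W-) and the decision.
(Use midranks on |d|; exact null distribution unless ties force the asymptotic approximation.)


Step 1: Drop any zero differences (none here) and take |d_i|.
|d| = [1, 1, 8, 5, 6, 8, 2]
Step 2: Midrank |d_i| (ties get averaged ranks).
ranks: |1|->1.5, |1|->1.5, |8|->6.5, |5|->4, |6|->5, |8|->6.5, |2|->3
Step 3: Attach original signs; sum ranks with positive sign and with negative sign.
W+ = 1.5 + 4 + 6.5 = 12
W- = 1.5 + 6.5 + 5 + 3 = 16
(Check: W+ + W- = 28 should equal n(n+1)/2 = 28.)
Step 4: Test statistic W = min(W+, W-) = 12.
Step 5: Ties in |d|, so use the tie-corrected normal approximation.
        E[W] = n(n+1)/4 = 7*8/4 = 14.
        Tie groups: |d|=1 (t=2), |d|=8 (t=2); sum(t^3 - t) = 12.
        Var[W] = n(n+1)(2n+1)/24 - sum(t^3-t)/48 = 840/24 - 12/48 = 34.75.
        z = (W - E[W]) / sqrt(Var[W]) = (12 - 14) / 5.8949 = -0.3393.
        Two-sided p = 2*Phi(z) = 0.734402.
Step 6: alpha = 0.05. fail to reject H0.

W+ = 12, W- = 16, W = min = 12, p = 0.734402, fail to reject H0.


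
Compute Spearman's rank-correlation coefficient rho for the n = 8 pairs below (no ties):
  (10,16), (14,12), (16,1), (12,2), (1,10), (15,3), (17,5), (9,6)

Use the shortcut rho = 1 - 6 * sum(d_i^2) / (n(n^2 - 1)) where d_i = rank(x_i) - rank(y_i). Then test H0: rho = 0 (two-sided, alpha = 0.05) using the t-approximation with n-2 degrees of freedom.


Step 1: Rank x and y separately (midranks; no ties here).
rank(x): 10->3, 14->5, 16->7, 12->4, 1->1, 15->6, 17->8, 9->2
rank(y): 16->8, 12->7, 1->1, 2->2, 10->6, 3->3, 5->4, 6->5
Step 2: d_i = R_x(i) - R_y(i); compute d_i^2.
  (3-8)^2=25, (5-7)^2=4, (7-1)^2=36, (4-2)^2=4, (1-6)^2=25, (6-3)^2=9, (8-4)^2=16, (2-5)^2=9
sum(d^2) = 128.
Step 3: rho = 1 - 6*128 / (8*(8^2 - 1)) = 1 - 768/504 = -0.523810.
Step 4: Under H0, t = rho * sqrt((n-2)/(1-rho^2)) = -1.5062 ~ t(6).
Step 5: Two-sided p-value from the t-distribution with 6 df = 0.182721.
Step 6: alpha = 0.05. fail to reject H0.

rho = -0.5238, p = 0.182721, fail to reject H0 at alpha = 0.05.


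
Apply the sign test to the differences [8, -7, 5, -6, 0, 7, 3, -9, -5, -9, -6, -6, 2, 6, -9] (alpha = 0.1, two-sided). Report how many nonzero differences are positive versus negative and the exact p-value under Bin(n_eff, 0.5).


Step 1: Discard zero differences. Original n = 15; n_eff = number of nonzero differences = 14.
Nonzero differences (with sign): +8, -7, +5, -6, +7, +3, -9, -5, -9, -6, -6, +2, +6, -9
Step 2: Count signs: positive = 6, negative = 8.
Step 3: Under H0: P(positive) = 0.5, so the number of positives S ~ Bin(14, 0.5).
Step 4: Two-sided exact p-value = sum of Bin(14,0.5) probabilities at or below the observed probability = 0.790527.
Step 5: alpha = 0.1. fail to reject H0.

n_eff = 14, pos = 6, neg = 8, p = 0.790527, fail to reject H0.


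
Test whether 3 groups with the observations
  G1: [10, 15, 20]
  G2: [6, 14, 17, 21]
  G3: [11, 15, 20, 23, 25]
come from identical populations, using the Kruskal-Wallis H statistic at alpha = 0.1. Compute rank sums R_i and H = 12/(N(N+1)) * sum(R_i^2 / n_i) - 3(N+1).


Step 1: Combine all N = 12 observations and assign midranks.
sorted (value, group, rank): (6,G2,1), (10,G1,2), (11,G3,3), (14,G2,4), (15,G1,5.5), (15,G3,5.5), (17,G2,7), (20,G1,8.5), (20,G3,8.5), (21,G2,10), (23,G3,11), (25,G3,12)
Step 2: Sum ranks within each group.
R_1 = 16 (n_1 = 3)
R_2 = 22 (n_2 = 4)
R_3 = 40 (n_3 = 5)
Step 3: H = 12/(N(N+1)) * sum(R_i^2/n_i) - 3(N+1)
     = 12/(12*13) * (16^2/3 + 22^2/4 + 40^2/5) - 3*13
     = 0.076923 * 526.333 - 39
     = 1.487179.
Step 4: Ties present; correction factor C = 1 - 12/(12^3 - 12) = 0.993007. Corrected H = 1.487179 / 0.993007 = 1.497653.
Step 5: Under H0, H ~ chi^2(2); p-value = 0.472921.
Step 6: alpha = 0.1. fail to reject H0.

H = 1.4977, df = 2, p = 0.472921, fail to reject H0.


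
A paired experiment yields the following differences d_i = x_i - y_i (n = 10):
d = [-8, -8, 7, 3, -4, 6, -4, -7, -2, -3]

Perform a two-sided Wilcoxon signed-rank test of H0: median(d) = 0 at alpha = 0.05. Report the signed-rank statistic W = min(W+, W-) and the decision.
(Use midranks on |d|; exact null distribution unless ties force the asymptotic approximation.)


Step 1: Drop any zero differences (none here) and take |d_i|.
|d| = [8, 8, 7, 3, 4, 6, 4, 7, 2, 3]
Step 2: Midrank |d_i| (ties get averaged ranks).
ranks: |8|->9.5, |8|->9.5, |7|->7.5, |3|->2.5, |4|->4.5, |6|->6, |4|->4.5, |7|->7.5, |2|->1, |3|->2.5
Step 3: Attach original signs; sum ranks with positive sign and with negative sign.
W+ = 7.5 + 2.5 + 6 = 16
W- = 9.5 + 9.5 + 4.5 + 4.5 + 7.5 + 1 + 2.5 = 39
(Check: W+ + W- = 55 should equal n(n+1)/2 = 55.)
Step 4: Test statistic W = min(W+, W-) = 16.
Step 5: Ties in |d|, so use the tie-corrected normal approximation.
        E[W] = n(n+1)/4 = 10*11/4 = 27.5.
        Tie groups: |d|=3 (t=2), |d|=4 (t=2), |d|=7 (t=2), |d|=8 (t=2); sum(t^3 - t) = 24.
        Var[W] = n(n+1)(2n+1)/24 - sum(t^3-t)/48 = 2310/24 - 24/48 = 95.75.
        z = (W - E[W]) / sqrt(Var[W]) = (16 - 27.5) / 9.7852 = -1.1752.
        Two-sided p = 2*Phi(z) = 0.239897.
Step 6: alpha = 0.05. fail to reject H0.

W+ = 16, W- = 39, W = min = 16, p = 0.239897, fail to reject H0.


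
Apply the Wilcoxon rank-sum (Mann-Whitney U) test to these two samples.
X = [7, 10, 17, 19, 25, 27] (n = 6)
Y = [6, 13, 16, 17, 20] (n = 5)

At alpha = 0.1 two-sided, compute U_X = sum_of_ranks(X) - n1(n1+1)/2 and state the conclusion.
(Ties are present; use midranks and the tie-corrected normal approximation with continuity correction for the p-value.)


Step 1: Combine and sort all 11 observations; assign midranks.
sorted (value, group): (6,Y), (7,X), (10,X), (13,Y), (16,Y), (17,X), (17,Y), (19,X), (20,Y), (25,X), (27,X)
ranks: 6->1, 7->2, 10->3, 13->4, 16->5, 17->6.5, 17->6.5, 19->8, 20->9, 25->10, 27->11
Step 2: Rank sum for X: R1 = 2 + 3 + 6.5 + 8 + 10 + 11 = 40.5.
Step 3: U_X = R1 - n1(n1+1)/2 = 40.5 - 6*7/2 = 40.5 - 21 = 19.5.
       U_Y = n1*n2 - U_X = 30 - 19.5 = 10.5.
Step 4: Ties are present, so use the tie-corrected normal approximation (with continuity correction) for the p-value.
Step 5: p-value = 0.464192; compare to alpha = 0.1. fail to reject H0.

U_X = 19.5, p = 0.464192, fail to reject H0 at alpha = 0.1.


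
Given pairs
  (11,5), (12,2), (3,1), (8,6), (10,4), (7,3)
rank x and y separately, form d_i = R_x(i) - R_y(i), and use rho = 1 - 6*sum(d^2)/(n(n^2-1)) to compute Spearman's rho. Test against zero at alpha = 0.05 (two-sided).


Step 1: Rank x and y separately (midranks; no ties here).
rank(x): 11->5, 12->6, 3->1, 8->3, 10->4, 7->2
rank(y): 5->5, 2->2, 1->1, 6->6, 4->4, 3->3
Step 2: d_i = R_x(i) - R_y(i); compute d_i^2.
  (5-5)^2=0, (6-2)^2=16, (1-1)^2=0, (3-6)^2=9, (4-4)^2=0, (2-3)^2=1
sum(d^2) = 26.
Step 3: rho = 1 - 6*26 / (6*(6^2 - 1)) = 1 - 156/210 = 0.257143.
Step 4: Under H0, t = rho * sqrt((n-2)/(1-rho^2)) = 0.5322 ~ t(4).
Step 5: Two-sided p-value from the t-distribution with 4 df = 0.622787.
Step 6: alpha = 0.05. fail to reject H0.

rho = 0.2571, p = 0.622787, fail to reject H0 at alpha = 0.05.


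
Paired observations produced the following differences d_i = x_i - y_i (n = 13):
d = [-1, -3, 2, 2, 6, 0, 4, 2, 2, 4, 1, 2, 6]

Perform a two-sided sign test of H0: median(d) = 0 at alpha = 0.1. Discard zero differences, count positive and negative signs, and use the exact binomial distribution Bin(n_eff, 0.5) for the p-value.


Step 1: Discard zero differences. Original n = 13; n_eff = number of nonzero differences = 12.
Nonzero differences (with sign): -1, -3, +2, +2, +6, +4, +2, +2, +4, +1, +2, +6
Step 2: Count signs: positive = 10, negative = 2.
Step 3: Under H0: P(positive) = 0.5, so the number of positives S ~ Bin(12, 0.5).
Step 4: Two-sided exact p-value = sum of Bin(12,0.5) probabilities at or below the observed probability = 0.038574.
Step 5: alpha = 0.1. reject H0.

n_eff = 12, pos = 10, neg = 2, p = 0.038574, reject H0.


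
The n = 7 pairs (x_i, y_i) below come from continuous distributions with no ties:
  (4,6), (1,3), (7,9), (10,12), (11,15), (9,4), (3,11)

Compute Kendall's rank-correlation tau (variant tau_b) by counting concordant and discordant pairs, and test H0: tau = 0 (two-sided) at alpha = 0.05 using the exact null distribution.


Step 1: Enumerate the 21 unordered pairs (i,j) with i<j and classify each by sign(x_j-x_i) * sign(y_j-y_i).
  (1,2):dx=-3,dy=-3->C; (1,3):dx=+3,dy=+3->C; (1,4):dx=+6,dy=+6->C; (1,5):dx=+7,dy=+9->C
  (1,6):dx=+5,dy=-2->D; (1,7):dx=-1,dy=+5->D; (2,3):dx=+6,dy=+6->C; (2,4):dx=+9,dy=+9->C
  (2,5):dx=+10,dy=+12->C; (2,6):dx=+8,dy=+1->C; (2,7):dx=+2,dy=+8->C; (3,4):dx=+3,dy=+3->C
  (3,5):dx=+4,dy=+6->C; (3,6):dx=+2,dy=-5->D; (3,7):dx=-4,dy=+2->D; (4,5):dx=+1,dy=+3->C
  (4,6):dx=-1,dy=-8->C; (4,7):dx=-7,dy=-1->C; (5,6):dx=-2,dy=-11->C; (5,7):dx=-8,dy=-4->C
  (6,7):dx=-6,dy=+7->D
Step 2: C = 16, D = 5, total pairs = 21.
Step 3: tau = (C - D)/(n(n-1)/2) = (16 - 5)/21 = 0.523810.
Step 4: Exact two-sided p-value (enumerate n! = 5040 permutations of y under H0): p = 0.136111.
Step 5: alpha = 0.05. fail to reject H0.

tau_b = 0.5238 (C=16, D=5), p = 0.136111, fail to reject H0.


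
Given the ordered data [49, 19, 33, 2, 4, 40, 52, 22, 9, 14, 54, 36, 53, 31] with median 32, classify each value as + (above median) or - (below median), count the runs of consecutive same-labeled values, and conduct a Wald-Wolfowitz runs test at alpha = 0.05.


Step 1: Compute median = 32; label A = above, B = below.
Labels in order: ABABBAABBBAAAB  (n_A = 7, n_B = 7)
Step 2: Count runs R = 8.
Step 3: Under H0 (random ordering), E[R] = 2*n_A*n_B/(n_A+n_B) + 1 = 2*7*7/14 + 1 = 8.0000.
        Var[R] = 2*n_A*n_B*(2*n_A*n_B - n_A - n_B) / ((n_A+n_B)^2 * (n_A+n_B-1)) = 8232/2548 = 3.2308.
        SD[R] = 1.7974.
Step 4: R = E[R], so z = 0 with no continuity correction.
Step 5: Two-sided p-value via normal approximation = 2*(1 - Phi(|z|)) = 1.000000.
Step 6: alpha = 0.05. fail to reject H0.

R = 8, z = 0.0000, p = 1.000000, fail to reject H0.
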